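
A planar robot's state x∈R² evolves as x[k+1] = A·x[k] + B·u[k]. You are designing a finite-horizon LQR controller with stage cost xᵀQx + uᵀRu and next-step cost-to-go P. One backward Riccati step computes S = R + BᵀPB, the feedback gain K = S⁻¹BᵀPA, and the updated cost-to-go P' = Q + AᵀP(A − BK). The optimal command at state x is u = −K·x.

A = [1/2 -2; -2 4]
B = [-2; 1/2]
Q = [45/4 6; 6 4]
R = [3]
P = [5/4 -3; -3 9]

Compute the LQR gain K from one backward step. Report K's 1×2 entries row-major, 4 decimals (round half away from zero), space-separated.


BᵀP = [-4.0000 10.5000]
S = R + BᵀPB = [3] + [13.2500] = [16.2500]
BᵀPA = [-23.0000 50.0000]
K = S⁻¹·BᵀPA = [-1.4154 3.0769]
A−BK = [-2.3308 4.1538; -1.2923 2.4615]
AᵀP(A−BK) = [9.7587 -20.4808; -20.4808 43.1538]
P' = Q + AᵀP(A−BK) = [21.0087 -14.4808; -14.4808 47.1538]
tr(P') = 68.1625

-1.4154 3.0769


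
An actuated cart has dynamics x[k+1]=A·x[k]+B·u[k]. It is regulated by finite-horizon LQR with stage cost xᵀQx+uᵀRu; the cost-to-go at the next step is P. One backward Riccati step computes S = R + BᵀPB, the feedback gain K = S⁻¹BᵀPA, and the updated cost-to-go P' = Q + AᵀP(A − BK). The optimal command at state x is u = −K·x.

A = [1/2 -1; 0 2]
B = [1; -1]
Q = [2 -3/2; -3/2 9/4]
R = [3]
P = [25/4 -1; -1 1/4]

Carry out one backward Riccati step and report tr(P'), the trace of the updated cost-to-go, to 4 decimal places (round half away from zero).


7.6535

BᵀP = [7.2500 -1.2500]
S = R + BᵀPB = [3] + [8.5000] = [11.5000]
BᵀPA = [3.6250 -9.7500]
K = S⁻¹·BᵀPA = [0.3152 -0.8478]
A−BK = [0.1848 -0.1522; 0.3152 1.1522]
AᵀP(A−BK) = [0.4198 -1.0516; -1.0516 2.9837]
P' = Q + AᵀP(A−BK) = [2.4198 -2.5516; -2.5516 5.2337]
tr(P') = 7.6535


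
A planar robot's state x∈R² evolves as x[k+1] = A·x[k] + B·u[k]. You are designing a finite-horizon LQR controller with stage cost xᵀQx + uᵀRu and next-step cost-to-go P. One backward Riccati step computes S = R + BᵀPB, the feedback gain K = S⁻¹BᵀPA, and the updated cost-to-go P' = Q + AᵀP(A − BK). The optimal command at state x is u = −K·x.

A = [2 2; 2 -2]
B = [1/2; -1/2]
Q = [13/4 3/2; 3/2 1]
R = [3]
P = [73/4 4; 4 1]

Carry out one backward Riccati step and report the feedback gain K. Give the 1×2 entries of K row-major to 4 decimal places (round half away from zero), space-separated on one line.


2.9677 1.9355

BᵀP = [7.1250 1.5000]
S = R + BᵀPB = [3] + [2.8125] = [5.8125]
BᵀPA = [17.2500 11.2500]
K = S⁻¹·BᵀPA = [2.9677 1.9355]
A−BK = [0.5161 1.0323; 3.4839 -1.0323]
AᵀP(A−BK) = [57.8065 35.6129; 35.6129 23.2258]
P' = Q + AᵀP(A−BK) = [61.0565 37.1129; 37.1129 24.2258]
tr(P') = 85.2823


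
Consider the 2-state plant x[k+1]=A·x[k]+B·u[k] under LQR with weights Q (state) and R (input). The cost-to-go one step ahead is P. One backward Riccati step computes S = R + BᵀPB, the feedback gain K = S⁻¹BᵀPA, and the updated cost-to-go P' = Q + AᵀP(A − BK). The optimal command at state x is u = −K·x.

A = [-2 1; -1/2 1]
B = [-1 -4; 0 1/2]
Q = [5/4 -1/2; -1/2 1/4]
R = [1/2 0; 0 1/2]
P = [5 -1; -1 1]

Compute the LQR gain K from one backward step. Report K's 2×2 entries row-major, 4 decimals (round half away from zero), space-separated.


BᵀP = [-5.0000 1.0000; -20.5000 4.5000]
S = R + BᵀPB = [1/2 0; 0 1/2] + [5.0000 20.5000; 20.5000 84.2500] = [5.5000 20.5000; 20.5000 84.7500]
BᵀPA = [9.5000 -4.0000; 38.7500 -16.0000]
K = S⁻¹·BᵀPA = [0.2343 -0.2398; 0.4005 -0.1308]
A−BK = [-0.1635 0.2371; -0.7003 1.0654]
AᵀP(A−BK) = [0.5027 -0.6540; -0.6540 0.9482]
P' = Q + AᵀP(A−BK) = [1.7527 -1.1540; -1.1540 1.1982]
tr(P') = 2.9510

0.2343 -0.2398 0.4005 -0.1308


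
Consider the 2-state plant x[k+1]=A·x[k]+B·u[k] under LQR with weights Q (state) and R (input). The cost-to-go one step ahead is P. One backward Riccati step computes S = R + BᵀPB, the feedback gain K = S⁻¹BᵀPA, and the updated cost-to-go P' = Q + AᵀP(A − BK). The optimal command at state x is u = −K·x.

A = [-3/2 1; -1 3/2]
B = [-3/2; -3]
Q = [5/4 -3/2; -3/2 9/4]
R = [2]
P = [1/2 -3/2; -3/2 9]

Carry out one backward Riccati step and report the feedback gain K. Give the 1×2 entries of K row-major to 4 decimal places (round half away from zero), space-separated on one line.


0.2708 -0.4726

BᵀP = [3.7500 -24.7500]
S = R + BᵀPB = [2] + [68.6250] = [70.6250]
BᵀPA = [19.1250 -33.3750]
K = S⁻¹·BᵀPA = [0.2708 -0.4726]
A−BK = [-1.0938 0.2912; -0.1876 0.0823]
AᵀP(A−BK) = [0.4460 -0.3372; -0.3372 0.4781]
P' = Q + AᵀP(A−BK) = [1.6960 -1.8372; -1.8372 2.7281]
tr(P') = 4.4241


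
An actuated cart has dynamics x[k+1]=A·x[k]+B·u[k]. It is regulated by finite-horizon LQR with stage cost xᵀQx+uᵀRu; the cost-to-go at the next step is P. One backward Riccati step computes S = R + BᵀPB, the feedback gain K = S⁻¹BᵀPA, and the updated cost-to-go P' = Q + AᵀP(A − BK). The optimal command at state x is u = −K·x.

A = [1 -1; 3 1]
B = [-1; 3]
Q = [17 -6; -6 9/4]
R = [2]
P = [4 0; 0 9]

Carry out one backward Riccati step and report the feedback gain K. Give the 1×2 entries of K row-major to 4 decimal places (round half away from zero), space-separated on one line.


BᵀP = [-4.0000 27.0000]
S = R + BᵀPB = [2] + [85.0000] = [87.0000]
BᵀPA = [77.0000 31.0000]
K = S⁻¹·BᵀPA = [0.8851 0.3563]
A−BK = [1.8851 -0.6437; 0.3448 -0.0690]
AᵀP(A−BK) = [16.8506 -4.4368; -4.4368 1.9540]
P' = Q + AᵀP(A−BK) = [33.8506 -10.4368; -10.4368 4.2040]
tr(P') = 38.0546

0.8851 0.3563


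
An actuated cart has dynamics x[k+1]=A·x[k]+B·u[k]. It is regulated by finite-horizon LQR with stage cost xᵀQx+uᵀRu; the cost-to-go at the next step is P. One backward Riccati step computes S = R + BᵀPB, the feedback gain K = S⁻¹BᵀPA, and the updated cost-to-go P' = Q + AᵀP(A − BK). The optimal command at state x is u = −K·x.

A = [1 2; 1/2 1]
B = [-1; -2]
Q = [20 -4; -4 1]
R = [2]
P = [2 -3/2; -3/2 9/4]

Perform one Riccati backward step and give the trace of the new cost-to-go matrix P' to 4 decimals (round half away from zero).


BᵀP = [1.0000 -3.0000]
S = R + BᵀPB = [2] + [5.0000] = [7.0000]
BᵀPA = [-0.5000 -1.0000]
K = S⁻¹·BᵀPA = [-0.0714 -0.1429]
A−BK = [0.9286 1.8571; 0.3571 0.7143]
AᵀP(A−BK) = [1.0268 2.0536; 2.0536 4.1071]
P' = Q + AᵀP(A−BK) = [21.0268 -1.9464; -1.9464 5.1071]
tr(P') = 26.1339

26.1339


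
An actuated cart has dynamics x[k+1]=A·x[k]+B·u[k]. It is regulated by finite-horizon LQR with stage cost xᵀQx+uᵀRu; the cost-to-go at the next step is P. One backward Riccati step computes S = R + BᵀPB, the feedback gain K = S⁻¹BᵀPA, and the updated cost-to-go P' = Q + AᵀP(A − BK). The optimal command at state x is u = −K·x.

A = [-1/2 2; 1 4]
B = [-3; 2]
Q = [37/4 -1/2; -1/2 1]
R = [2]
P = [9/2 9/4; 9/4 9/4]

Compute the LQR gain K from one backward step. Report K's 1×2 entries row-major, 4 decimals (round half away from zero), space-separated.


BᵀP = [-9.0000 -2.2500]
S = R + BᵀPB = [2] + [22.5000] = [24.5000]
BᵀPA = [2.2500 -27.0000]
K = S⁻¹·BᵀPA = [0.0918 -1.1020]
A−BK = [-0.2245 -1.3061; 0.8163 6.2041]
AᵀP(A−BK) = [0.9184 6.9796; 6.9796 60.2449]
P' = Q + AᵀP(A−BK) = [10.1684 6.4796; 6.4796 61.2449]
tr(P') = 71.4133

0.0918 -1.1020


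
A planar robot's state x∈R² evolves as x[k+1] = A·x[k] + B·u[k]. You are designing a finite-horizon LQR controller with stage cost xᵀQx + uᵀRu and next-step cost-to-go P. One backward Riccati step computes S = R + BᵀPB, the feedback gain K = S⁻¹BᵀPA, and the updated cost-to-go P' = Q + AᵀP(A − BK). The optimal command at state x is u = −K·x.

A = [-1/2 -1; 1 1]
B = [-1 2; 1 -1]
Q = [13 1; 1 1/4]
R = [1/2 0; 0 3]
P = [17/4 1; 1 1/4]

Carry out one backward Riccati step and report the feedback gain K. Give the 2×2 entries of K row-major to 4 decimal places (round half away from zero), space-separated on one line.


BᵀP = [-3.2500 -0.7500; 7.5000 1.7500]
S = R + BᵀPB = [1/2 0; 0 3] + [2.5000 -5.7500; -5.7500 13.2500] = [3.0000 -5.7500; -5.7500 16.2500]
BᵀPA = [0.8750 2.5000; -2.0000 -5.7500]
K = S⁻¹·BᵀPA = [0.1733 0.4821; -0.0618 -0.1833]
A−BK = [-0.2032 -0.1514; 0.7649 0.3347]
AᵀP(A−BK) = [0.0374 0.0867; 0.0867 0.2410]
P' = Q + AᵀP(A−BK) = [13.0374 1.0867; 1.0867 0.4910]
tr(P') = 13.5284

0.1733 0.4821 -0.0618 -0.1833


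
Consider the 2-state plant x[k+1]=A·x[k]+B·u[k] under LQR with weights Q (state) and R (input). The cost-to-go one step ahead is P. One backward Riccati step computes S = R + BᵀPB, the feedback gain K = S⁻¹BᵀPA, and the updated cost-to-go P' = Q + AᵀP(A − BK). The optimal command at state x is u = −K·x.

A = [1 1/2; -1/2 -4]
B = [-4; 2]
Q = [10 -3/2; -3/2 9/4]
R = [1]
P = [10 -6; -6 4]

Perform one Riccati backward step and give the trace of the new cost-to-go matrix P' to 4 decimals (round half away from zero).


15.9405

BᵀP = [-52.0000 32.0000]
S = R + BᵀPB = [1] + [272.0000] = [273.0000]
BᵀPA = [-68.0000 -154.0000]
K = S⁻¹·BᵀPA = [-0.2491 -0.5641]
A−BK = [0.0037 -1.7564; -0.0018 -2.8718]
AᵀP(A−BK) = [0.0623 0.1410; 0.1410 3.6282]
P' = Q + AᵀP(A−BK) = [10.0623 -1.3590; -1.3590 5.8782]
tr(P') = 15.9405


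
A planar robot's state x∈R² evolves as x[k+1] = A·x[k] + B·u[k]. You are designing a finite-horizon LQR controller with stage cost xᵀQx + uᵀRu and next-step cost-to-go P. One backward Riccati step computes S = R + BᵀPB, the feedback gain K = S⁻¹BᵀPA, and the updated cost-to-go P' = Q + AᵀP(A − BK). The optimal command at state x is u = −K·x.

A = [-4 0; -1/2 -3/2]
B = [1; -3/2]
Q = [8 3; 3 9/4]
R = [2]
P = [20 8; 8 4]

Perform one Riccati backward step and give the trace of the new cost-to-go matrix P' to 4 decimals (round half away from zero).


BᵀP = [8.0000 2.0000]
S = R + BᵀPB = [2] + [5.0000] = [7.0000]
BᵀPA = [-33.0000 -3.0000]
K = S⁻¹·BᵀPA = [-4.7143 -0.4286]
A−BK = [0.7143 0.4286; -7.5714 -2.1429]
AᵀP(A−BK) = [197.4286 36.8571; 36.8571 7.7143]
P' = Q + AᵀP(A−BK) = [205.4286 39.8571; 39.8571 9.9643]
tr(P') = 215.3929

215.3929


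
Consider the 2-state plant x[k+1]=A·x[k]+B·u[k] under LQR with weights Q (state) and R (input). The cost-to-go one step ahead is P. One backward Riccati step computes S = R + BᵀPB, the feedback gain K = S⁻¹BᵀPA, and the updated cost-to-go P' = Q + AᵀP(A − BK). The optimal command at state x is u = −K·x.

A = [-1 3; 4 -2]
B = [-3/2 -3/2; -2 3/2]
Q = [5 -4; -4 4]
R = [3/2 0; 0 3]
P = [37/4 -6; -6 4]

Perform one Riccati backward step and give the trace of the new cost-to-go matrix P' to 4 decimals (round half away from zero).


23.9099

BᵀP = [-1.8750 1.0000; -22.8750 15.0000]
S = R + BᵀPB = [3/2 0; 0 3] + [0.8125 4.3125; 4.3125 56.8125] = [2.3125 4.3125; 4.3125 59.8125]
BᵀPA = [5.8750 -7.6250; 82.8750 -98.6250]
K = S⁻¹·BᵀPA = [-0.0501 -0.2569; 1.3892 -1.6304]
A−BK = [1.0086 0.1691; 1.8160 -0.0681]
AᵀP(A−BK) = [6.4150 -7.1229; -7.1229 8.4949]
P' = Q + AᵀP(A−BK) = [11.4150 -11.1229; -11.1229 12.4949]
tr(P') = 23.9099


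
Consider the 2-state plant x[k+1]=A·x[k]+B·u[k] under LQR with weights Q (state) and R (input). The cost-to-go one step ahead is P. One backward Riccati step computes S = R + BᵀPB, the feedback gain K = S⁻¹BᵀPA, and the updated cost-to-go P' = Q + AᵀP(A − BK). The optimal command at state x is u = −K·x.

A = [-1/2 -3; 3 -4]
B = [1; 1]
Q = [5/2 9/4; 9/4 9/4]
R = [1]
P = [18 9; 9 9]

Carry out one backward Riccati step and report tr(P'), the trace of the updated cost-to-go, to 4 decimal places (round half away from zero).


40.7011

BᵀP = [27.0000 18.0000]
S = R + BᵀPB = [1] + [45.0000] = [46.0000]
BᵀPA = [40.5000 -153.0000]
K = S⁻¹·BᵀPA = [0.8804 -3.3261]
A−BK = [-1.3804 0.3261; 2.1196 -0.6739]
AᵀP(A−BK) = [22.8424 -9.2935; -9.2935 13.1087]
P' = Q + AᵀP(A−BK) = [25.3424 -7.0435; -7.0435 15.3587]
tr(P') = 40.7011


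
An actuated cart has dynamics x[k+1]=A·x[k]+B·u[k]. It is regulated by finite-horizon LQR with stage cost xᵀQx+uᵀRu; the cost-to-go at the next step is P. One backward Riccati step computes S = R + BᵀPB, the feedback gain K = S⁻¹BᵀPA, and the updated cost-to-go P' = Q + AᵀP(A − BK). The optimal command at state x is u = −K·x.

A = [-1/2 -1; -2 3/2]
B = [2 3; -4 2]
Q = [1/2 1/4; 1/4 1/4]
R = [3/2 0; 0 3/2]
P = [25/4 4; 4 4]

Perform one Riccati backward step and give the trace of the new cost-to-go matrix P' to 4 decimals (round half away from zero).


1.3333

BᵀP = [-3.5000 -8.0000; 26.7500 20.0000]
S = R + BᵀPB = [3/2 0; 0 3/2] + [25.0000 -26.5000; -26.5000 120.2500] = [26.5000 -26.5000; -26.5000 121.7500]
BᵀPA = [17.7500 -8.5000; -53.3750 3.2500]
K = S⁻¹·BᵀPA = [0.2958 -0.3759; -0.3740 -0.0551]
A−BK = [0.0305 -0.0829; -0.0688 0.1067]
AᵀP(A−BK) = [0.3490 -0.1452; -0.1452 0.2342]
P' = Q + AᵀP(A−BK) = [0.8490 0.1048; 0.1048 0.4842]
tr(P') = 1.3333


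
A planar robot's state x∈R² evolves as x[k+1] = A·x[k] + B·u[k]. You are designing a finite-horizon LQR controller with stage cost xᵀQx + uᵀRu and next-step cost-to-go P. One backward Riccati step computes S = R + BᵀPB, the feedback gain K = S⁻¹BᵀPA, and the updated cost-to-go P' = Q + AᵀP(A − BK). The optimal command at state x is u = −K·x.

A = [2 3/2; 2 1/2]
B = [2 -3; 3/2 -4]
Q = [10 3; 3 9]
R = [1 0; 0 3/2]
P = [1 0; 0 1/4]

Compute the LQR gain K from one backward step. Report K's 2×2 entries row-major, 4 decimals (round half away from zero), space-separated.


0.3636 0.3572 -0.3636 -0.1601

BᵀP = [2.0000 0.3750; -3.0000 -1.0000]
S = R + BᵀPB = [1 0; 0 3/2] + [4.5625 -7.5000; -7.5000 13.0000] = [5.5625 -7.5000; -7.5000 14.5000]
BᵀPA = [4.7500 3.1875; -8.0000 -5.0000]
K = S⁻¹·BᵀPA = [0.3636 0.3572; -0.3636 -0.1601]
A−BK = [0.1818 0.3054; 0.0000 -0.6761]
AᵀP(A−BK) = [0.3636 0.2727; 0.2727 0.3736]
P' = Q + AᵀP(A−BK) = [10.3636 3.2727; 3.2727 9.3736]
tr(P') = 19.7372


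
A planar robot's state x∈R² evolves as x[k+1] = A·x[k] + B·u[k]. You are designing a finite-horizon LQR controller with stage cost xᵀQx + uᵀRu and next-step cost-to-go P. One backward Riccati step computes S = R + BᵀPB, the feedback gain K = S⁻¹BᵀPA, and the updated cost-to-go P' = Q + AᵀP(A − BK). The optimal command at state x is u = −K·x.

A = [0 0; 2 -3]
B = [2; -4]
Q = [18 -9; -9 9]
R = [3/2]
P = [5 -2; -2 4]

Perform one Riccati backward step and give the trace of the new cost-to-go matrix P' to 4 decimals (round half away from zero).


BᵀP = [18.0000 -20.0000]
S = R + BᵀPB = [3/2] + [116.0000] = [117.5000]
BᵀPA = [-40.0000 60.0000]
K = S⁻¹·BᵀPA = [-0.3404 0.5106]
A−BK = [0.6809 -1.0213; 0.6383 -0.9574]
AᵀP(A−BK) = [2.3830 -3.5745; -3.5745 5.3617]
P' = Q + AᵀP(A−BK) = [20.3830 -12.5745; -12.5745 14.3617]
tr(P') = 34.7447

34.7447


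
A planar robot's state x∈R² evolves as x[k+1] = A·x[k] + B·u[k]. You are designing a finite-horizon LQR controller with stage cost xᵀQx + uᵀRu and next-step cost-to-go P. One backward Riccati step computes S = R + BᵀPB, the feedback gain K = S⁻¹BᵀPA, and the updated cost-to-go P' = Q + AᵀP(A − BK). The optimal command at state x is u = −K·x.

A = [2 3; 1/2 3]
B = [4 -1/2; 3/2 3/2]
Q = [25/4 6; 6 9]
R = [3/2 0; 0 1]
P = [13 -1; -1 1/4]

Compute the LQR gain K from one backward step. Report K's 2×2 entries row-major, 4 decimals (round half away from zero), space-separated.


0.4814 0.7511 -0.1249 0.2653

BᵀP = [50.5000 -3.6250; -8.0000 0.8750]
S = R + BᵀPB = [3/2 0; 0 1] + [196.5625 -30.6875; -30.6875 5.3125] = [198.0625 -30.6875; -30.6875 6.3125]
BᵀPA = [99.1875 140.6250; -15.5625 -21.3750]
K = S⁻¹·BᵀPA = [0.4814 0.7511; -0.1249 0.2653]
A−BK = [0.0118 0.1282; -0.0348 1.4755]
AᵀP(A−BK) = [0.3662 0.5032; 0.5032 1.2962]
P' = Q + AᵀP(A−BK) = [6.6162 6.5032; 6.5032 10.2962]
tr(P') = 16.9124


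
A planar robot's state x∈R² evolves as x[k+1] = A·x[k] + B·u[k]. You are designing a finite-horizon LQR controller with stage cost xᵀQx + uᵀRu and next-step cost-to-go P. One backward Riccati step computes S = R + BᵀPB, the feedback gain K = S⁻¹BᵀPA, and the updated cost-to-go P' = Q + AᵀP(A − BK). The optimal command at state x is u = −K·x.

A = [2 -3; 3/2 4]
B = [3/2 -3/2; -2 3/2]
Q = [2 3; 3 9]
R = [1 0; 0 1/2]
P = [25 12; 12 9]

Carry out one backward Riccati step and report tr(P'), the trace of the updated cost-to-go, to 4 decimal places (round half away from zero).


63.5302

BᵀP = [13.5000 0.0000; -19.5000 -4.5000]
S = R + BᵀPB = [1 0; 0 1/2] + [20.2500 -20.2500; -20.2500 22.5000] = [21.2500 -20.2500; -20.2500 23.0000]
BᵀPA = [27.0000 -40.5000; -45.7500 40.5000]
K = S⁻¹·BᵀPA = [-3.8817 -1.4154; -5.4067 0.5147]
A−BK = [-0.2875 -0.1048; 1.8467 0.3971]
AᵀP(A−BK) = [49.6994 7.7633; 7.7633 2.8308]
P' = Q + AᵀP(A−BK) = [51.6994 10.7633; 10.7633 11.8308]
tr(P') = 63.5302


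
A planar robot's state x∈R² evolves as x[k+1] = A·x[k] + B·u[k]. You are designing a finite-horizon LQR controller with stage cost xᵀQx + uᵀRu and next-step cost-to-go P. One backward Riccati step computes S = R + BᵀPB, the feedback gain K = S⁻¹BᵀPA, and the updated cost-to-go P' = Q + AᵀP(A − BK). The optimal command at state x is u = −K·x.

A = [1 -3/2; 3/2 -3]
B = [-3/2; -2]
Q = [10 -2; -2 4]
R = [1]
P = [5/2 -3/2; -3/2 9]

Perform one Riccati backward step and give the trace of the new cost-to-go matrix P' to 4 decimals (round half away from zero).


BᵀP = [-0.7500 -15.7500]
S = R + BᵀPB = [1] + [32.6250] = [33.6250]
BᵀPA = [-24.3750 48.3750]
K = S⁻¹·BᵀPA = [-0.7249 1.4387]
A−BK = [-0.0874 0.6580; 0.0502 -0.1227]
AᵀP(A−BK) = [0.5804 -1.3076; -1.3076 3.5297]
P' = Q + AᵀP(A−BK) = [10.5804 -3.3076; -3.3076 7.5297]
tr(P') = 18.1101

18.1101


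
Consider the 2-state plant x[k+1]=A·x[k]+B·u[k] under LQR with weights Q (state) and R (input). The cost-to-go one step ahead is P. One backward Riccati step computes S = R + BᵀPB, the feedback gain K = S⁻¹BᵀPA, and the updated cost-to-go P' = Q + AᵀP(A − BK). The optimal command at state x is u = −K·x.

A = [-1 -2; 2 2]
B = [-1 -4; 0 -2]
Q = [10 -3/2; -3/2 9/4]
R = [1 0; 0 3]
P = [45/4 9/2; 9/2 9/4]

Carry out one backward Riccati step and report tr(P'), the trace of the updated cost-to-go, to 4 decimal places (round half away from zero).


BᵀP = [-11.2500 -4.5000; -54.0000 -22.5000]
S = R + BᵀPB = [1 0; 0 3] + [11.2500 54.0000; 54.0000 261.0000] = [12.2500 54.0000; 54.0000 264.0000]
BᵀPA = [2.2500 13.5000; 9.0000 63.0000]
K = S⁻¹·BᵀPA = [0.3396 0.5094; -0.0354 0.1344]
A−BK = [-0.8019 -0.9528; 1.9292 2.2689]
AᵀP(A−BK) = [1.8042 2.1439; 2.1439 2.6533]
P' = Q + AᵀP(A−BK) = [11.8042 0.6439; 0.6439 4.9033]
tr(P') = 16.7075

16.7075


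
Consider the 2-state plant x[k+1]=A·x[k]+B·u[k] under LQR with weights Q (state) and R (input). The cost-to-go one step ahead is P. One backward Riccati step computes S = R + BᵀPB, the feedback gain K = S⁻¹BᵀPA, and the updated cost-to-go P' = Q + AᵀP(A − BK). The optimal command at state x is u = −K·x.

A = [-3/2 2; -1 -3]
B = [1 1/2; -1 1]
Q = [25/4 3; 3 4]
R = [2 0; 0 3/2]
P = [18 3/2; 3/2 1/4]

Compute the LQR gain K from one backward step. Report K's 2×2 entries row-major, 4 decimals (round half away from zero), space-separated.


-0.9755 1.2820 -0.9655 0.7511

BᵀP = [16.5000 1.2500; 10.5000 1.0000]
S = R + BᵀPB = [2 0; 0 3/2] + [15.2500 9.5000; 9.5000 6.2500] = [17.2500 9.5000; 9.5000 7.7500]
BᵀPA = [-26.0000 29.2500; -16.7500 18.0000]
K = S⁻¹·BᵀPA = [-0.9755 1.2820; -0.9655 0.7511]
A−BK = [-0.0417 0.3424; -1.0101 -2.4691]
AᵀP(A−BK) = [3.7144 -3.5871; -3.5871 5.2317]
P' = Q + AᵀP(A−BK) = [9.9644 -0.5871; -0.5871 9.2317]
tr(P') = 19.1960


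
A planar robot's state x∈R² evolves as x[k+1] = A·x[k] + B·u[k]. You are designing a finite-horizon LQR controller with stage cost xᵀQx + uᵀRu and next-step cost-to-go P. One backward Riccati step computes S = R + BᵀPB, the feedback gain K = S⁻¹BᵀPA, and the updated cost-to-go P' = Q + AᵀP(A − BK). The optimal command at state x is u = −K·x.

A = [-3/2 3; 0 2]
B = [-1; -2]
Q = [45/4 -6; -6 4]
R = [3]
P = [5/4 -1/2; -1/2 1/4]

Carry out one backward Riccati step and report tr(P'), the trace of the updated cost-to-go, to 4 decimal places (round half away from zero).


24.0962

BᵀP = [-0.2500 0.0000]
S = R + BᵀPB = [3] + [0.2500] = [3.2500]
BᵀPA = [0.3750 -0.7500]
K = S⁻¹·BᵀPA = [0.1154 -0.2308]
A−BK = [-1.3846 2.7692; 0.2308 1.5385]
AᵀP(A−BK) = [2.7692 -4.0385; -4.0385 6.0769]
P' = Q + AᵀP(A−BK) = [14.0192 -10.0385; -10.0385 10.0769]
tr(P') = 24.0962


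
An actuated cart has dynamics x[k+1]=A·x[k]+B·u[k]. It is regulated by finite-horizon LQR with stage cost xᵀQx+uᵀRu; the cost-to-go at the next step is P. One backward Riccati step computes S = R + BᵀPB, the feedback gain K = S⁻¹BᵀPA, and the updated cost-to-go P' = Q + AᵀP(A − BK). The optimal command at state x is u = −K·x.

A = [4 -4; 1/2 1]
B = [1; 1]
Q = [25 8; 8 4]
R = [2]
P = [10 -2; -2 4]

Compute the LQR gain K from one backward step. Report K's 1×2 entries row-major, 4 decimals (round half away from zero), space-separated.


2.7500 -2.5000

BᵀP = [8.0000 2.0000]
S = R + BᵀPB = [2] + [10.0000] = [12.0000]
BᵀPA = [33.0000 -30.0000]
K = S⁻¹·BᵀPA = [2.7500 -2.5000]
A−BK = [1.2500 -1.5000; -2.2500 3.5000]
AᵀP(A−BK) = [62.2500 -79.5000; -79.5000 105.0000]
P' = Q + AᵀP(A−BK) = [87.2500 -71.5000; -71.5000 109.0000]
tr(P') = 196.2500


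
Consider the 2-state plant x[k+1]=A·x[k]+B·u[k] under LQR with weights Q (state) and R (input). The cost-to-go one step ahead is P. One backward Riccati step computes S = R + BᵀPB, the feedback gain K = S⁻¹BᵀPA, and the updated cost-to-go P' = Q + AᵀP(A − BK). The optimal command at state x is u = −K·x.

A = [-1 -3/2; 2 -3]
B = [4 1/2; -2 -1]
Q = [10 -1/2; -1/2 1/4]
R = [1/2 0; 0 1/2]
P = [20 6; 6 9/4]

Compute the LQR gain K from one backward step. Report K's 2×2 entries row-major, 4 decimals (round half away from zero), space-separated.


-0.0731 -0.8129 -0.8229 2.0208

BᵀP = [68.0000 19.5000; 4.0000 0.7500]
S = R + BᵀPB = [1/2 0; 0 1/2] + [233.0000 14.5000; 14.5000 1.2500] = [233.5000 14.5000; 14.5000 1.7500]
BᵀPA = [-29.0000 -160.5000; -2.5000 -8.2500]
K = S⁻¹·BᵀPA = [-0.0731 -0.8129; -0.8229 2.0208]
A−BK = [-0.2962 0.7410; 1.0309 -2.6049]
AᵀP(A−BK) = [0.8229 -2.0208; -2.0208 5.4584]
P' = Q + AᵀP(A−BK) = [10.8229 -2.5208; -2.5208 5.7084]
tr(P') = 16.5313


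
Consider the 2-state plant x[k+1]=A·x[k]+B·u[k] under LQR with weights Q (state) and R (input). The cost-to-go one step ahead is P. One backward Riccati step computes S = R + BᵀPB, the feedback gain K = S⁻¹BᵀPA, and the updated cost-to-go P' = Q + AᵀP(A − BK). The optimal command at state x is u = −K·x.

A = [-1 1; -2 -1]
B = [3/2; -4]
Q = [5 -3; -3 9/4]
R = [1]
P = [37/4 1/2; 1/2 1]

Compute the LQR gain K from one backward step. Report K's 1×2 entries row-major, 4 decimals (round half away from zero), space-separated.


BᵀP = [11.8750 -3.2500]
S = R + BᵀPB = [1] + [30.8125] = [31.8125]
BᵀPA = [-5.3750 15.1250]
K = S⁻¹·BᵀPA = [-0.1690 0.4754]
A−BK = [-0.7466 0.2868; -2.6758 0.9018]
AᵀP(A−BK) = [14.3418 -5.1945; -5.1945 2.0589]
P' = Q + AᵀP(A−BK) = [19.3418 -8.1945; -8.1945 4.3089]
tr(P') = 23.6508

-0.1690 0.4754


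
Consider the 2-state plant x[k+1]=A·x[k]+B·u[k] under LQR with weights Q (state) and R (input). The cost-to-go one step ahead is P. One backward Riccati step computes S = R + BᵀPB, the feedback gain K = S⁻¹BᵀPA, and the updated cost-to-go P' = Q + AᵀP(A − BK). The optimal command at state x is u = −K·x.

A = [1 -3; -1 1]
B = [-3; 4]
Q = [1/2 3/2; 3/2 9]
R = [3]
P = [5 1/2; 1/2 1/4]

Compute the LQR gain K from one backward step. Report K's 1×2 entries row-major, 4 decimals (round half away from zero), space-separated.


-0.3125 0.9625

BᵀP = [-13.0000 -0.5000]
S = R + BᵀPB = [3] + [37.0000] = [40.0000]
BᵀPA = [-12.5000 38.5000]
K = S⁻¹·BᵀPA = [-0.3125 0.9625]
A−BK = [0.0625 -0.1125; 0.2500 -2.8500]
AᵀP(A−BK) = [0.3438 -1.2188; -1.2188 5.1938]
P' = Q + AᵀP(A−BK) = [0.8438 0.2813; 0.2813 14.1938]
tr(P') = 15.0375


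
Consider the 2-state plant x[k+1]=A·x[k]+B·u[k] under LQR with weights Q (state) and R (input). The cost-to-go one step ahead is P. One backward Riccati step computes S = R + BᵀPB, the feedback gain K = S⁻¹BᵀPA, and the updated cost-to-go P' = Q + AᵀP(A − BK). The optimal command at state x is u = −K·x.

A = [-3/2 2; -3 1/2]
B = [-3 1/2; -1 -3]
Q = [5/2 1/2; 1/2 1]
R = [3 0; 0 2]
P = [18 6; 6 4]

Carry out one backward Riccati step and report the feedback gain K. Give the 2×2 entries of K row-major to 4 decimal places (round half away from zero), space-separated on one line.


BᵀP = [-60.0000 -22.0000; -9.0000 -9.0000]
S = R + BᵀPB = [3 0; 0 2] + [202.0000 36.0000; 36.0000 22.5000] = [205.0000 36.0000; 36.0000 24.5000]
BᵀPA = [156.0000 -131.0000; 40.5000 -22.5000]
K = S⁻¹·BᵀPA = [0.6344 -0.6439; 0.7209 0.0278]
A−BK = [0.0427 0.0544; -0.2029 -0.0606]
AᵀP(A−BK) = [2.3403 -1.1762; -1.1762 1.2738]
P' = Q + AᵀP(A−BK) = [4.8403 -0.6762; -0.6762 2.2738]
tr(P') = 7.1140

0.6344 -0.6439 0.7209 0.0278


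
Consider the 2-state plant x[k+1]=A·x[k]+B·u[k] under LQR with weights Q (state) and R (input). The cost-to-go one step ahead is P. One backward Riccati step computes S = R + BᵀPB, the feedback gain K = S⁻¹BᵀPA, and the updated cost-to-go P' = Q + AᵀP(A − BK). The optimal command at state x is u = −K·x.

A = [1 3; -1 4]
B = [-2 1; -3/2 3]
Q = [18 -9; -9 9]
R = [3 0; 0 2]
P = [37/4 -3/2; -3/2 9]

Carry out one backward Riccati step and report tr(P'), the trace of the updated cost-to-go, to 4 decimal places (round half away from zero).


BᵀP = [-16.2500 -10.5000; 4.7500 25.5000]
S = R + BᵀPB = [3 0; 0 2] + [48.2500 -47.7500; -47.7500 81.2500] = [51.2500 -47.7500; -47.7500 83.2500]
BᵀPA = [-5.7500 -90.7500; -20.7500 116.2500]
K = S⁻¹·BᵀPA = [-0.7397 -1.0088; -0.6735 0.8178]
A−BK = [0.1941 0.1646; -0.0890 0.0335]
AᵀP(A−BK) = [3.0204 1.4181; 1.4181 4.6348]
P' = Q + AᵀP(A−BK) = [21.0204 -7.5819; -7.5819 13.6348]
tr(P') = 34.6552

34.6552


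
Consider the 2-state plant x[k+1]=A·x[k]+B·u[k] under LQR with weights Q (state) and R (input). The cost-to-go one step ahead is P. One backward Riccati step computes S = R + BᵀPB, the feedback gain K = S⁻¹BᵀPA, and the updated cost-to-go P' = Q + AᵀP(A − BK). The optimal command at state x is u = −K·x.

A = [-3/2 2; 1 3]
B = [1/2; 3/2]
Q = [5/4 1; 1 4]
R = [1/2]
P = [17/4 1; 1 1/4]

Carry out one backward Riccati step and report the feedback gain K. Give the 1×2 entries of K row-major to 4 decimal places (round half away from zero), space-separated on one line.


-1.2586 2.7241

BᵀP = [3.6250 0.8750]
S = R + BᵀPB = [1/2] + [3.1250] = [3.6250]
BᵀPA = [-4.5625 9.8750]
K = S⁻¹·BᵀPA = [-1.2586 2.7241]
A−BK = [-0.8707 0.6379; 2.8879 -1.0862]
AᵀP(A−BK) = [1.0700 -2.0711; -2.0711 4.3491]
P' = Q + AᵀP(A−BK) = [2.3200 -1.0711; -1.0711 8.3491]
tr(P') = 10.6692


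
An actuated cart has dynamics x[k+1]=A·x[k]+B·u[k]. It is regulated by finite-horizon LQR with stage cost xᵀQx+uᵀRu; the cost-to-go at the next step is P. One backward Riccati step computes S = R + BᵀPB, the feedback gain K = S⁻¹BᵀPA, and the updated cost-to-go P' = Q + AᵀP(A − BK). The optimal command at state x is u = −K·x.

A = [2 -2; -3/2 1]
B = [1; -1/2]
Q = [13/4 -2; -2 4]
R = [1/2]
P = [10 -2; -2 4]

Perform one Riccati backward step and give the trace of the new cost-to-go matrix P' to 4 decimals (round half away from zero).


BᵀP = [11.0000 -4.0000]
S = R + BᵀPB = [1/2] + [13.0000] = [13.5000]
BᵀPA = [28.0000 -26.0000]
K = S⁻¹·BᵀPA = [2.0741 -1.9259]
A−BK = [-0.0741 -0.0741; -0.4630 0.0370]
AᵀP(A−BK) = [2.9259 -2.0741; -2.0741 1.9259]
P' = Q + AᵀP(A−BK) = [6.1759 -4.0741; -4.0741 5.9259]
tr(P') = 12.1019

12.1019


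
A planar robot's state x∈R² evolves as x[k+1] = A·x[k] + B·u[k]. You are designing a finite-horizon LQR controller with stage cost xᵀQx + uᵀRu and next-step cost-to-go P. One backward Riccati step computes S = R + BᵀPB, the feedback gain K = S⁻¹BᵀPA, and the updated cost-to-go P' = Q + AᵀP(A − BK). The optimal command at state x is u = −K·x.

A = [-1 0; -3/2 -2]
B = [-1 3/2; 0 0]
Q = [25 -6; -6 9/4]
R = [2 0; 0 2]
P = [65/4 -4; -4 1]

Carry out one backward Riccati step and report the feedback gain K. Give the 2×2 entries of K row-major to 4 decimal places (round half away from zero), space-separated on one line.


BᵀP = [-16.2500 4.0000; 24.3750 -6.0000]
S = R + BᵀPB = [2 0; 0 2] + [16.2500 -24.3750; -24.3750 36.5625] = [18.2500 -24.3750; -24.3750 38.5625]
BᵀPA = [10.2500 -8.0000; -15.3750 12.0000]
K = S⁻¹·BᵀPA = [0.1870 -0.1460; -0.2805 0.2189]
A−BK = [-0.3922 -0.4743; -1.5000 -2.0000]
AᵀP(A−BK) = [0.2705 -0.1380; -0.1380 0.2052]
P' = Q + AᵀP(A−BK) = [25.2705 -6.1380; -6.1380 2.4552]
tr(P') = 27.7258

0.1870 -0.1460 -0.2805 0.2189


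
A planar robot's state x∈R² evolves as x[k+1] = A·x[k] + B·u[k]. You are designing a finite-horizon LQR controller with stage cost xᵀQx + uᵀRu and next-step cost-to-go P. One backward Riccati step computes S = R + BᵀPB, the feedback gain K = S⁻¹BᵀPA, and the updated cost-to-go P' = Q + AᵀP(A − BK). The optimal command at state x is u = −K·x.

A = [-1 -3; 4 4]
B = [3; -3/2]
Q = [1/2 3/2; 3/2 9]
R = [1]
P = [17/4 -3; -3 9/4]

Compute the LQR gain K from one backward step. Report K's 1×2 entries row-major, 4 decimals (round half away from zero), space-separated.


-0.9360 -1.4198

BᵀP = [17.2500 -12.3750]
S = R + BᵀPB = [1] + [70.3125] = [71.3125]
BᵀPA = [-66.7500 -101.2500]
K = S⁻¹·BᵀPA = [-0.9360 -1.4198]
A−BK = [1.8081 1.2594; 2.5960 1.8703]
AᵀP(A−BK) = [1.7706 1.9779; 1.9779 2.4945]
P' = Q + AᵀP(A−BK) = [2.2706 3.4779; 3.4779 11.4945]
tr(P') = 13.7651


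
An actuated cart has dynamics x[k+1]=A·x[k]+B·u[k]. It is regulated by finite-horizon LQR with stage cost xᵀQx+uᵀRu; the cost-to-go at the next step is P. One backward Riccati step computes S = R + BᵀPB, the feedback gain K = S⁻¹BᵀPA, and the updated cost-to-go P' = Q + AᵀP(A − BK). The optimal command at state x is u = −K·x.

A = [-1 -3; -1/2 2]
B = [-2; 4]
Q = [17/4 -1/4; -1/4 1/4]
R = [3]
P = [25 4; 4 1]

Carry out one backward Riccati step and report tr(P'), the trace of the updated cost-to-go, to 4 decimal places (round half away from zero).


BᵀP = [-34.0000 -4.0000]
S = R + BᵀPB = [3] + [52.0000] = [55.0000]
BᵀPA = [36.0000 94.0000]
K = S⁻¹·BᵀPA = [0.6545 1.7091]
A−BK = [0.3091 0.4182; -3.1182 -4.8364]
AᵀP(A−BK) = [5.6864 10.4727; 10.4727 20.3455]
P' = Q + AᵀP(A−BK) = [9.9364 10.2227; 10.2227 20.5955]
tr(P') = 30.5318

30.5318


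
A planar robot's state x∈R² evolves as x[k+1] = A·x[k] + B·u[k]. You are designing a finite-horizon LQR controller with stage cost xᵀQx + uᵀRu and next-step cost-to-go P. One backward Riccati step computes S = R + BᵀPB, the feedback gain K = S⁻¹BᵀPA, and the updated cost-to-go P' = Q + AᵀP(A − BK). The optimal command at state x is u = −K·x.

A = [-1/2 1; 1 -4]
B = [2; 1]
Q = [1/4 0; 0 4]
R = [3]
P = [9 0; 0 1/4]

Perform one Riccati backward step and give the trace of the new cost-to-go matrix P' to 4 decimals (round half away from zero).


10.4363

BᵀP = [18.0000 0.2500]
S = R + BᵀPB = [3] + [36.2500] = [39.2500]
BᵀPA = [-8.7500 17.0000]
K = S⁻¹·BᵀPA = [-0.2229 0.4331]
A−BK = [-0.0541 0.1338; 1.2229 -4.4331]
AᵀP(A−BK) = [0.5494 -1.7102; -1.7102 5.6369]
P' = Q + AᵀP(A−BK) = [0.7994 -1.7102; -1.7102 9.6369]
tr(P') = 10.4363


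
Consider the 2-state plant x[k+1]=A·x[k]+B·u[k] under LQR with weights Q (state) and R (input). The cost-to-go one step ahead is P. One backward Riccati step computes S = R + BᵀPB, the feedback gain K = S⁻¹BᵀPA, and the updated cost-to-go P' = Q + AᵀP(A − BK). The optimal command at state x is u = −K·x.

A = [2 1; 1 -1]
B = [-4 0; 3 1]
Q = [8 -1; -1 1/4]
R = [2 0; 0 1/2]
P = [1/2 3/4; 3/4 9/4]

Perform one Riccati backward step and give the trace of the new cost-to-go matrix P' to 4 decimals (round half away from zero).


BᵀP = [0.2500 3.7500; 0.7500 2.2500]
S = R + BᵀPB = [2 0; 0 1/2] + [10.2500 3.7500; 3.7500 2.2500] = [12.2500 3.7500; 3.7500 2.7500]
BᵀPA = [4.2500 -3.5000; 3.7500 -1.5000]
K = S⁻¹·BᵀPA = [-0.1210 -0.2038; 1.5287 -0.2675]
A−BK = [1.5159 0.1847; -0.1656 -0.1210]
AᵀP(A−BK) = [2.0318 -0.1306; -0.1306 0.1354]
P' = Q + AᵀP(A−BK) = [10.0318 -1.1306; -1.1306 0.3854]
tr(P') = 10.4172

10.4172


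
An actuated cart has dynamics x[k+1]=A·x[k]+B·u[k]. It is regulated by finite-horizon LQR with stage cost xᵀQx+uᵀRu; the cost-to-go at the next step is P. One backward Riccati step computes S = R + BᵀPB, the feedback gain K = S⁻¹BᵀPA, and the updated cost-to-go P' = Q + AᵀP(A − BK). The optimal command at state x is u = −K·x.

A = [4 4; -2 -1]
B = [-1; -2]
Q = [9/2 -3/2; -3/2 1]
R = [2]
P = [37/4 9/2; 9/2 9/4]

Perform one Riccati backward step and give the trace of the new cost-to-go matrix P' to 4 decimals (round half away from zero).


BᵀP = [-18.2500 -9.0000]
S = R + BᵀPB = [2] + [36.2500] = [38.2500]
BᵀPA = [-55.0000 -64.0000]
K = S⁻¹·BᵀPA = [-1.4379 -1.6732]
A−BK = [2.5621 2.3268; -4.8758 -4.3464]
AᵀP(A−BK) = [5.9150 6.4739; 6.4739 7.1650]
P' = Q + AᵀP(A−BK) = [10.4150 4.9739; 4.9739 8.1650]
tr(P') = 18.5801

18.5801


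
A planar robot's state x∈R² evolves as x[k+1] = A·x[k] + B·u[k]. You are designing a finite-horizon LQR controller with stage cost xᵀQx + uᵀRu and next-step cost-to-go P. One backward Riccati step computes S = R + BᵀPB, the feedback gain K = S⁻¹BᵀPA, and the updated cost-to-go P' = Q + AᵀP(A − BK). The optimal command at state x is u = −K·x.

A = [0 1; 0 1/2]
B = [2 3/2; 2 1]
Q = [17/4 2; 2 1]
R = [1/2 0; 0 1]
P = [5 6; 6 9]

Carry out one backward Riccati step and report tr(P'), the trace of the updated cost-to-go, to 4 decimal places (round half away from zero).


BᵀP = [22.0000 30.0000; 13.5000 18.0000]
S = R + BᵀPB = [1/2 0; 0 1] + [104.0000 63.0000; 63.0000 38.2500] = [104.5000 63.0000; 63.0000 39.2500]
BᵀPA = [0.0000 37.0000; 0.0000 22.5000]
K = S⁻¹·BᵀPA = [0.0000 0.2620; 0.0000 0.1527]
A−BK = [0.0000 0.2469; 0.0000 -0.1767]
AᵀP(A−BK) = [0.0000 0.0000; 0.0000 0.1199]
P' = Q + AᵀP(A−BK) = [4.2500 2.0000; 2.0000 1.1199]
tr(P') = 5.3699

5.3699


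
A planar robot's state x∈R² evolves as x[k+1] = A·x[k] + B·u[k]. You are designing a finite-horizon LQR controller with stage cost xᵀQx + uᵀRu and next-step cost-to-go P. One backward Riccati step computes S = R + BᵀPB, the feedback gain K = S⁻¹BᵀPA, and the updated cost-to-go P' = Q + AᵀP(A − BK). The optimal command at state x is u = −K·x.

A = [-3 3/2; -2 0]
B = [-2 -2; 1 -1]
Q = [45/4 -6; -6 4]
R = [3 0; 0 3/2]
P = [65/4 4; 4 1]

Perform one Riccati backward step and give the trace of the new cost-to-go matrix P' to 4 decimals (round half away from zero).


18.5226

BᵀP = [-28.5000 -7.0000; -36.5000 -9.0000]
S = R + BᵀPB = [3 0; 0 3/2] + [50.0000 64.0000; 64.0000 82.0000] = [53.0000 64.0000; 64.0000 83.5000]
BᵀPA = [99.5000 -42.7500; 127.5000 -54.7500]
K = S⁻¹·BᵀPA = [0.4499 -0.1992; 1.1821 -0.5030]
A−BK = [0.2640 0.0956; -1.2678 -0.3039]
AᵀP(A−BK) = [2.7656 -1.1711; -1.1711 0.5070]
P' = Q + AᵀP(A−BK) = [14.0156 -7.1711; -7.1711 4.5070]
tr(P') = 18.5226


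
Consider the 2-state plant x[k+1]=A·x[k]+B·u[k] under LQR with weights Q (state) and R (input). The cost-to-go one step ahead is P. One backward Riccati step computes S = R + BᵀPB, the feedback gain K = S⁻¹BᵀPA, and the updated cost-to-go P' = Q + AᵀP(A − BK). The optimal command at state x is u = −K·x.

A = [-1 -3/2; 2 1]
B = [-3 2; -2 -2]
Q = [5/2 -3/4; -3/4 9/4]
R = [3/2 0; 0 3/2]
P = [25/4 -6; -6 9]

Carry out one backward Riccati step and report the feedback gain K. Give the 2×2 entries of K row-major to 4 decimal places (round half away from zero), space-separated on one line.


-0.1778 0.0980 -0.7864 -0.5921

BᵀP = [-6.7500 0.0000; 24.5000 -30.0000]
S = R + BᵀPB = [3/2 0; 0 3/2] + [20.2500 -13.5000; -13.5000 109.0000] = [21.7500 -13.5000; -13.5000 110.5000]
BᵀPA = [6.7500 10.1250; -84.5000 -66.7500]
K = S⁻¹·BᵀPA = [-0.1778 0.0980; -0.7864 -0.5921]
A−BK = [0.0395 -0.0218; 0.0716 0.0118]
AᵀP(A−BK) = [0.9970 0.6811; 0.6811 0.5476]
P' = Q + AᵀP(A−BK) = [3.4970 -0.0689; -0.0689 2.7976]
tr(P') = 6.2946


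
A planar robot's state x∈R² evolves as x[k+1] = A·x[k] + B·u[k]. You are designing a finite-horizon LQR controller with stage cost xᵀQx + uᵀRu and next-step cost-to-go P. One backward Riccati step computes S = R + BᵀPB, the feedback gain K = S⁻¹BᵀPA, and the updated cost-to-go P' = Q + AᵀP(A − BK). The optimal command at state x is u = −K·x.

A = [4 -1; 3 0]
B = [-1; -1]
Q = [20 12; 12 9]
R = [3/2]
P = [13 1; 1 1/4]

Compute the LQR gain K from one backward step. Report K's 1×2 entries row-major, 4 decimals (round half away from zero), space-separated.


BᵀP = [-14.0000 -1.2500]
S = R + BᵀPB = [3/2] + [15.2500] = [16.7500]
BᵀPA = [-59.7500 14.0000]
K = S⁻¹·BᵀPA = [-3.5672 0.8358]
A−BK = [0.4328 -0.1642; -0.5672 0.8358]
AᵀP(A−BK) = [21.1119 -5.0597; -5.0597 1.2985]
P' = Q + AᵀP(A−BK) = [41.1119 6.9403; 6.9403 10.2985]
tr(P') = 51.4104

-3.5672 0.8358


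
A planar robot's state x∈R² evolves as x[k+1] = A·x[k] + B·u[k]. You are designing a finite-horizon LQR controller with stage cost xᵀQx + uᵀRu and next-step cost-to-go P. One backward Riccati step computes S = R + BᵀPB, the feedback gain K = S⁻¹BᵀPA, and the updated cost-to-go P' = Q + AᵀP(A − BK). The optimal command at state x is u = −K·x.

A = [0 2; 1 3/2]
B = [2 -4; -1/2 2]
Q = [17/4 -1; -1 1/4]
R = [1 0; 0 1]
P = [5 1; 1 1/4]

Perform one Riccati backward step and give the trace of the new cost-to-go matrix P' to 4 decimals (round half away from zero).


BᵀP = [9.5000 1.8750; -18.0000 -3.5000]
S = R + BᵀPB = [1 0; 0 1] + [18.0625 -34.2500; -34.2500 65.0000] = [19.0625 -34.2500; -34.2500 66.0000]
BᵀPA = [1.8750 21.8125; -3.5000 -41.2500]
K = S⁻¹·BᵀPA = [0.0456 0.3152; -0.0294 -0.4614]
A−BK = [-0.2087 -0.4761; 1.0816 2.5805]
AᵀP(A−BK) = [0.0617 0.1690; 0.1690 0.6532]
P' = Q + AᵀP(A−BK) = [4.3117 -0.8310; -0.8310 0.9032]
tr(P') = 5.2149

5.2149


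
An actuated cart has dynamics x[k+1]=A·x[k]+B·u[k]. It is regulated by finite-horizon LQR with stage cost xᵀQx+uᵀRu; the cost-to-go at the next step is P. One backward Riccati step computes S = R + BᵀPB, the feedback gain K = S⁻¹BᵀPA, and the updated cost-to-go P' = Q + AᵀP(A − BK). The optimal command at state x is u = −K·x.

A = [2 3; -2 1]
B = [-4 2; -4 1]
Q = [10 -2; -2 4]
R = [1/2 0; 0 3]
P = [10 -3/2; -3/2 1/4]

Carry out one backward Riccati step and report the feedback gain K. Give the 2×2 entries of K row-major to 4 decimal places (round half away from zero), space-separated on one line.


-0.6152 -0.7825 0.1005 0.0927

BᵀP = [-34.0000 5.0000; 18.5000 -2.7500]
S = R + BᵀPB = [1/2 0; 0 3] + [116.0000 -63.0000; -63.0000 34.2500] = [116.5000 -63.0000; -63.0000 37.2500]
BᵀPA = [-78.0000 -97.0000; 42.5000 52.7500]
K = S⁻¹·BᵀPA = [-0.6152 -0.7825; 0.1005 0.0927]
A−BK = [-0.6617 -0.3153; -4.5612 -2.2226]
AᵀP(A−BK) = [0.7447 0.5261; 0.5261 0.4587]
P' = Q + AᵀP(A−BK) = [10.7447 -1.4739; -1.4739 4.4587]
tr(P') = 15.2034


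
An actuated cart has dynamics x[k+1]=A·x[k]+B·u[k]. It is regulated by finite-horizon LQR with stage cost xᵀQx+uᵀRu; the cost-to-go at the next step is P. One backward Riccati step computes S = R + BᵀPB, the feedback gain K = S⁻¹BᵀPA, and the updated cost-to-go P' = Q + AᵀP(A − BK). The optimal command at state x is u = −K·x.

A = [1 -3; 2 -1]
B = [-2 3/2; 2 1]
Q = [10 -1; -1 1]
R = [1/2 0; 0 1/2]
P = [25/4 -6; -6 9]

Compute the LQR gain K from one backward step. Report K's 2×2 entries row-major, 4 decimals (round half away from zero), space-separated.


BᵀP = [-24.5000 30.0000; 3.3750 0.0000]
S = R + BᵀPB = [1/2 0; 0 1/2] + [109.0000 -6.7500; -6.7500 5.0625] = [109.5000 -6.7500; -6.7500 5.5625]
BᵀPA = [35.5000 43.5000; 3.3750 -10.1250]
K = S⁻¹·BᵀPA = [0.3908 0.3081; 1.0810 -1.4463]
A−BK = [0.1602 -0.2143; 0.1373 -0.1699]
AᵀP(A−BK) = [0.7268 -0.8062; -0.8062 1.2033]
P' = Q + AᵀP(A−BK) = [10.7268 -1.8062; -1.8062 2.2033]
tr(P') = 12.9301

0.3908 0.3081 1.0810 -1.4463
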